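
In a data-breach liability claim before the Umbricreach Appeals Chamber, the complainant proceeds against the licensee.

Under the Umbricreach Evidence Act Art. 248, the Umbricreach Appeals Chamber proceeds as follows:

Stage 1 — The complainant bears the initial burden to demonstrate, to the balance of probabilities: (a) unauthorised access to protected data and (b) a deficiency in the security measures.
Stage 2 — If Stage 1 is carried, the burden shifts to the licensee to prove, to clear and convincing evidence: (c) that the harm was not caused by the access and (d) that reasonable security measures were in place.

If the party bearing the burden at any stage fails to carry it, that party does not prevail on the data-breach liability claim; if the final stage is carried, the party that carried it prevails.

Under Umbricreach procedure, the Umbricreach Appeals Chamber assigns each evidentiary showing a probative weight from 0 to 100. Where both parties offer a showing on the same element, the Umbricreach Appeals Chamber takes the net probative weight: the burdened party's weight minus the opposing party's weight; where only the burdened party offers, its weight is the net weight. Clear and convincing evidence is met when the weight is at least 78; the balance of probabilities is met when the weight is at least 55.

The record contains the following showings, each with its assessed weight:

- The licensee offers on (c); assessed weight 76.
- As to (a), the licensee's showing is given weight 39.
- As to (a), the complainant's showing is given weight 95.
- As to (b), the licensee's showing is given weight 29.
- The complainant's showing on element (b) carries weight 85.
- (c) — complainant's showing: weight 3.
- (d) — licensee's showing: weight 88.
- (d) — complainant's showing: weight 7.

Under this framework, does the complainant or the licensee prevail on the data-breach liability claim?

At Stage 1 the complainant must meet the balance of probabilities (weight is at least 55): on (a) the weight is 95 less the opposing 39 gives net 56, ≥ 55, so (a) meets the standard; on (b) the weight is 85 less the opposing 29 gives net 56, ≥ 55, so (b) meets the standard.
  Stage 1 is satisfied; the onus moves to the licensee.
At Stage 2 the licensee must meet clear and convincing evidence (weight is at least 78): on (c) the weight is 76 less the opposing 3 gives net 73, which does not reach 78, so (c) does not meet the standard; on (d) the weight is 88 less the opposing 7 gives net 81, ≥ 78, so (d) meets the standard.
  The licensee does not carry Stage 2.
So the complainant prevails.

complainant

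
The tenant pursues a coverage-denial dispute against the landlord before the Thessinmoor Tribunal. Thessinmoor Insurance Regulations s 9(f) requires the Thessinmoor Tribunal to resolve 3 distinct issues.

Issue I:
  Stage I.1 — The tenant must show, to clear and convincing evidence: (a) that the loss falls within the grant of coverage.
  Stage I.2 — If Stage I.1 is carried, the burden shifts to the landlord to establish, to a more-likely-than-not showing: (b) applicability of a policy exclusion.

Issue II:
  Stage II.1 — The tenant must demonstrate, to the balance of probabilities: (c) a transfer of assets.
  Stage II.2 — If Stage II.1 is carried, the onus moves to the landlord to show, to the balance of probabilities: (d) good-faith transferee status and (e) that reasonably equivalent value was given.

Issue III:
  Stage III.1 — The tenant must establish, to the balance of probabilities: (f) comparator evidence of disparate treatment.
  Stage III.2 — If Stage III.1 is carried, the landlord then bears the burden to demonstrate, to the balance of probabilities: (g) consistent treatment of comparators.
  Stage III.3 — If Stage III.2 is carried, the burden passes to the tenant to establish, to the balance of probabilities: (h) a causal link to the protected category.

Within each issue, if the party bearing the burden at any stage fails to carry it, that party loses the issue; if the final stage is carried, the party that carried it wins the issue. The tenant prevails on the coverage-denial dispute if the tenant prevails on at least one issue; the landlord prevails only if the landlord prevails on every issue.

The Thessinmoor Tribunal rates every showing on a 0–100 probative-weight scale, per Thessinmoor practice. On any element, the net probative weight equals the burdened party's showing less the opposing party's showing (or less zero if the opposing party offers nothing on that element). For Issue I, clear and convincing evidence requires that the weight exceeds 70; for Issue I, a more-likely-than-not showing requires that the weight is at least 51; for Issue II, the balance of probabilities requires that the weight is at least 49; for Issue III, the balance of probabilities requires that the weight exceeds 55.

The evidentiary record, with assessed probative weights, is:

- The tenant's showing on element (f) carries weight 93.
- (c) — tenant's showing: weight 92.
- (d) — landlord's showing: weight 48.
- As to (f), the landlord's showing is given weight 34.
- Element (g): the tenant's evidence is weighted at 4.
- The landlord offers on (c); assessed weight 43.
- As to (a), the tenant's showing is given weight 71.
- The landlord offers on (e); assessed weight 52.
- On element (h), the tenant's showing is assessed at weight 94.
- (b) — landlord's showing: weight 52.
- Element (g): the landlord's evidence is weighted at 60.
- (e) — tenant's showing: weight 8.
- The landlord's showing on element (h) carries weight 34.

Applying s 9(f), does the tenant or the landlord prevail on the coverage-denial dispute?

— Issue I —
Stage I.1 (tenant, clear and convincing evidence, weight exceeds 70): (a) 71 > 70 — meets.
  Stage I.1 is satisfied; the onus moves to the landlord.
Stage I.2 (landlord, a more-likely-than-not showing, weight is at least 51): (b) 52 ≥ 51 — meets.
  All elements met at the final stage.
With every stage satisfied, the landlord prevails on this issue.
— Issue II —
Stage II.1 (tenant, the balance of probabilities, weight is at least 49): (c) net 92−43=49 ≥ 49 — meets.
  Stage II.1 carried; the burden shifts to the landlord.
Stage II.2 (landlord, the balance of probabilities, weight is at least 49): (d) 48 < 49 — fails; (e) net 52−8=44 < 49 — fails.
  Stage II.2 not carried; the landlord fails its burden.
So the tenant prevails on this issue.
— Issue III —
Stage III.1 — burden on tenant; standard: the balance of probabilities (weight exceeds 55).
    (f): 93 − 34 = 59 > 55 [met]
  All elements met. The burden passes to the landlord.
Stage III.2 — burden on landlord; standard: the balance of probabilities (weight exceeds 55).
    (g): 60 − 4 = 56 > 55 [met]
  Stage III.2 is satisfied; the onus moves to the tenant.
Stage III.3 — burden on tenant; standard: the balance of probabilities (weight exceeds 55).
    (h): 94 − 34 = 60 > 55 [met]
  The tenant carries the last stage.
All stages carried — the tenant prevails on this issue.
Per-issue: Issue I → landlord; Issue II → tenant; Issue III → tenant. The tenant must prevail on at least one issue; overall, the tenant prevails.

tenant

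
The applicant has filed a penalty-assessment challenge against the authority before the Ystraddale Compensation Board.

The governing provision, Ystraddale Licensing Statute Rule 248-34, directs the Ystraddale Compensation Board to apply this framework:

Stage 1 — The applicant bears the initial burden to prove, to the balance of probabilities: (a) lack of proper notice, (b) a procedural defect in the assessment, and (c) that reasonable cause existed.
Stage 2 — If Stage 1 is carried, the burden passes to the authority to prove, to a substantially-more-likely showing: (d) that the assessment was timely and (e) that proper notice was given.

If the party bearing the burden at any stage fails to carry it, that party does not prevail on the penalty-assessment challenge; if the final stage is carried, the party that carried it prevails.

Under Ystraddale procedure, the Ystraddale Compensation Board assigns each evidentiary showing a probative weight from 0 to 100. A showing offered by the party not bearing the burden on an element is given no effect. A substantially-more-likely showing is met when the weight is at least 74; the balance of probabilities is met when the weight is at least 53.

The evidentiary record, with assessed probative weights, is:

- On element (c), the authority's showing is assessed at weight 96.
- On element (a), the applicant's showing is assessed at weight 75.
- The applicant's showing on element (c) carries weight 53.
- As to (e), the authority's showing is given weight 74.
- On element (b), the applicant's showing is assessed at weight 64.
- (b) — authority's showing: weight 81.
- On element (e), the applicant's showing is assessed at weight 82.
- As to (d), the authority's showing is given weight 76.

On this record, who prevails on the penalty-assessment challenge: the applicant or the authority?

Stage 1 — burden on applicant; standard: the balance of probabilities (weight is at least 53).
    (a): 75 ≥ 53 [met]
    (b): 64 (authority's 81 disregarded) ≥ 53 [met]
    (c): 53 (authority's 96 disregarded) ≥ 53 [met]
  Stage 1 carried; the burden shifts to the authority.
Stage 2 — burden on authority; standard: a substantially-more-likely showing (weight is at least 74).
    (d): 76 ≥ 74 [met]
    (e): 74 (applicant's 82 disregarded) ≥ 74 [met]
  The authority carries the last stage.
Every stage carried; the authority prevails.

authority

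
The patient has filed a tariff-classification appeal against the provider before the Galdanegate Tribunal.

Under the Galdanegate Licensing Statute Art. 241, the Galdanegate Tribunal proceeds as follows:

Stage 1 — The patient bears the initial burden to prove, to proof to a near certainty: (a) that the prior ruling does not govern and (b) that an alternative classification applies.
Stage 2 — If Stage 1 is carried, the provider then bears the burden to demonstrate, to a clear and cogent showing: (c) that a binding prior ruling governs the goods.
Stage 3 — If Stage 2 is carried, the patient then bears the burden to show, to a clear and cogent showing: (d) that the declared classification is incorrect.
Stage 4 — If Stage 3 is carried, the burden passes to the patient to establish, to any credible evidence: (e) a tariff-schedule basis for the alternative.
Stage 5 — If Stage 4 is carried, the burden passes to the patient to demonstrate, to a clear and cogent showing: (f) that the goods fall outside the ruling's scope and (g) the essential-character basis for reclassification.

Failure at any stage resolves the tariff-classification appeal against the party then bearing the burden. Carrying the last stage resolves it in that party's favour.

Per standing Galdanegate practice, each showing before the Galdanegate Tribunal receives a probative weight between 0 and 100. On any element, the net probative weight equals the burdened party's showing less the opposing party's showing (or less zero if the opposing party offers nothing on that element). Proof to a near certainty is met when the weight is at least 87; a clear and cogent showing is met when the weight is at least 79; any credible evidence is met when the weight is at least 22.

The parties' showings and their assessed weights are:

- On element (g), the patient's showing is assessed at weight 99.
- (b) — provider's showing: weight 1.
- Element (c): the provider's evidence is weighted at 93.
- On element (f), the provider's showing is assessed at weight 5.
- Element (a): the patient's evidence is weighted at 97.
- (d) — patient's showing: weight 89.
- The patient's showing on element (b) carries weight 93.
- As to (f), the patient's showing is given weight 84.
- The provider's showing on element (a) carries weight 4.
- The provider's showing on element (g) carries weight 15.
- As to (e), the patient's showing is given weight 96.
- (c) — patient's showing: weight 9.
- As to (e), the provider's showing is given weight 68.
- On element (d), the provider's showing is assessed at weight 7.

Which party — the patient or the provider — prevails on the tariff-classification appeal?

Stage 1 (patient, proof to a near certainty, weight is at least 87): (a) net 97−4=93 ≥ 87 — meets; (b) net 93−1=92 ≥ 87 — meets.
  Stage 1 is satisfied; the onus moves to the provider.
Stage 2 (provider, a clear and cogent showing, weight is at least 79): (c) net 93−9=84 ≥ 79 — meets.
  The provider carries Stage 2; the patient now bears the burden.
Stage 3 (patient, a clear and cogent showing, weight is at least 79): (d) net 89−7=82 ≥ 79 — meets.
  Stage 3 is satisfied; the patient continues to bear the burden.
Stage 4 (patient, any credible evidence, weight is at least 22): (e) net 96−68=28 ≥ 22 — meets.
  Stage 4 is satisfied; the patient continues to bear the burden.
Stage 5 (patient, a clear and cogent showing, weight is at least 79): (f) net 84−5=79 ≥ 79 — meets; (g) net 99−15=84 ≥ 79 — meets.
  All elements met at the final stage.
With every stage satisfied, the patient prevails.

patient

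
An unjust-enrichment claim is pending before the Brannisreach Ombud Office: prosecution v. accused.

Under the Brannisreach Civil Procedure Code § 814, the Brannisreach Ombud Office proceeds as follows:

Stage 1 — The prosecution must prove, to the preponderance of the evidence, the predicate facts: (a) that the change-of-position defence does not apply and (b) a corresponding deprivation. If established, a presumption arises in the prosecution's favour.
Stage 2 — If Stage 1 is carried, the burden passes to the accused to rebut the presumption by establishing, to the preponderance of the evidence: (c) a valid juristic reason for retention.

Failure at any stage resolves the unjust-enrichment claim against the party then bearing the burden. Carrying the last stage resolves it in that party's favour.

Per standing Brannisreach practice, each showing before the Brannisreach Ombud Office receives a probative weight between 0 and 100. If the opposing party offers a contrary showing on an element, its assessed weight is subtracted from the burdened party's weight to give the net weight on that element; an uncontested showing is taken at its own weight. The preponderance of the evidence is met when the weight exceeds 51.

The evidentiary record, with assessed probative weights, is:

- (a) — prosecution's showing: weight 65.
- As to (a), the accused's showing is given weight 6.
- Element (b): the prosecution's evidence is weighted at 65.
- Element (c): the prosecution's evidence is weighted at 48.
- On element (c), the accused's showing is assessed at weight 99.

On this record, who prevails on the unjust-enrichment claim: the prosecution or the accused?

Stage 1 (prosecution, the preponderance of the evidence, weight exceeds 51): (a) net 65−6=59 > 51 — meets; (b) 65 > 51 — meets.
  The prosecution carries Stage 1; the accused now bears the burden.
Stage 2 (accused, the preponderance of the evidence, weight exceeds 51): (c) net 99−48=51 ≤ 51 — fails.
  Not every element is met, so the accused fails to carry Stage 2.
The prosecution prevails.

prosecution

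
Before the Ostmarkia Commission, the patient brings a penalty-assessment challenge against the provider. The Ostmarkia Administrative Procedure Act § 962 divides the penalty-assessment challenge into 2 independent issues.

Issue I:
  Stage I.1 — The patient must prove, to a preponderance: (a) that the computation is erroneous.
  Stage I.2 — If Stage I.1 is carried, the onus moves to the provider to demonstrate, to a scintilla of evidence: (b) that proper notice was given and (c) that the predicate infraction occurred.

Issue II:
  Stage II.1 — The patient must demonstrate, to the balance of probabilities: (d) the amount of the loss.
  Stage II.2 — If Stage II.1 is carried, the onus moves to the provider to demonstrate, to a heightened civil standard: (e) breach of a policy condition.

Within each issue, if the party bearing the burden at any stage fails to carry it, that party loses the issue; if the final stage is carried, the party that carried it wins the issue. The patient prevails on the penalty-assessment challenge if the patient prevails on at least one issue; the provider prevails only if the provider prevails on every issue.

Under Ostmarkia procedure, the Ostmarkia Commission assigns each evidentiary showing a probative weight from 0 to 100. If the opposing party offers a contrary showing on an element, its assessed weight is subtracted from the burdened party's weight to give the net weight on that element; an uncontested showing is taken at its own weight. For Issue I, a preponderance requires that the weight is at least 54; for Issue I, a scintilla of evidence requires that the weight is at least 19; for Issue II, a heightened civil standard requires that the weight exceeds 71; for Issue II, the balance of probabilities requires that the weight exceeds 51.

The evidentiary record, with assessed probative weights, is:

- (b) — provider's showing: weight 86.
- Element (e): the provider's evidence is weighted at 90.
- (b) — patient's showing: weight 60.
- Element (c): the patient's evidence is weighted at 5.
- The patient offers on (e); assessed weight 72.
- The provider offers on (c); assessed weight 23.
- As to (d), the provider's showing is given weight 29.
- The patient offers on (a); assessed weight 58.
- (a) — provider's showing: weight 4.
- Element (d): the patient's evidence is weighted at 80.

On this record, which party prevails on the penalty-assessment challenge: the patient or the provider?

— Issue I —
Stage I.1 — burden on patient; standard: a preponderance (weight is at least 54).
    (a): 58 − 4 = 54 ≥ 54 [met]
  The patient carries Stage I.1; the provider now bears the burden.
Stage I.2 — burden on provider; standard: a scintilla of evidence (weight is at least 19).
    (b): 86 − 60 = 26 ≥ 19 [met]
    (c): 23 − 5 = 18 < 19 [not met]
  Not every element is met, so the provider fails to carry Stage I.2.
The patient prevails on this issue.
— Issue II —
Stage II.1 — burden on patient; standard: the balance of probabilities (weight exceeds 51).
    (d): 80 − 29 = 51 ≤ 51 [not met]
  Not every element is met, so the patient fails to carry Stage II.1.
So the provider prevails on this issue.
Per-issue: Issue I → patient; Issue II → provider. The patient must prevail on at least one issue; overall, the patient prevails.

patient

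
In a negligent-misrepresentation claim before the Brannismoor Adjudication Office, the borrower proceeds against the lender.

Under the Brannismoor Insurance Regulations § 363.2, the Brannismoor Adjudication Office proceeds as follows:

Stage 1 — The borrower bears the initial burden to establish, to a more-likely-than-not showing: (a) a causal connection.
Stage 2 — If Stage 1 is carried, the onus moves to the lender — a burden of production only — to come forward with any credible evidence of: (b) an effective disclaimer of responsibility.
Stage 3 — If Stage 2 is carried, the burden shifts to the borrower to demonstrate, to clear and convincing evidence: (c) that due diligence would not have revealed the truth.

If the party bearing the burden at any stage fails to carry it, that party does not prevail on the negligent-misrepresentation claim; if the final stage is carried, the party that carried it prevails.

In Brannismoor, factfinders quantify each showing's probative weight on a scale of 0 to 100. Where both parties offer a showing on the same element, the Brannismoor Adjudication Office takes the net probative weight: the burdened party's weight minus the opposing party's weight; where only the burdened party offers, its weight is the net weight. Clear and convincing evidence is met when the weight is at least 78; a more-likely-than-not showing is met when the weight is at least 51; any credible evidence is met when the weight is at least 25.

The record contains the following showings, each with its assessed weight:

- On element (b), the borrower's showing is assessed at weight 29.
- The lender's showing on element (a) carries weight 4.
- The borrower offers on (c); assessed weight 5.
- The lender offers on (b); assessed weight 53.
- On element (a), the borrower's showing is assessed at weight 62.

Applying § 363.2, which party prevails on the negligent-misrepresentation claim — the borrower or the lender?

borrower

Stage 1 (borrower, a more-likely-than-not showing, weight is at least 51): (a) net 62−4=58 ≥ 51 — meets.
  Stage 1 carried; the burden shifts to the lender.
Stage 2 (lender, any credible evidence, weight is at least 25): (b) net 53−29=24 < 25 — fails.
  The lender does not carry Stage 2.
The borrower prevails.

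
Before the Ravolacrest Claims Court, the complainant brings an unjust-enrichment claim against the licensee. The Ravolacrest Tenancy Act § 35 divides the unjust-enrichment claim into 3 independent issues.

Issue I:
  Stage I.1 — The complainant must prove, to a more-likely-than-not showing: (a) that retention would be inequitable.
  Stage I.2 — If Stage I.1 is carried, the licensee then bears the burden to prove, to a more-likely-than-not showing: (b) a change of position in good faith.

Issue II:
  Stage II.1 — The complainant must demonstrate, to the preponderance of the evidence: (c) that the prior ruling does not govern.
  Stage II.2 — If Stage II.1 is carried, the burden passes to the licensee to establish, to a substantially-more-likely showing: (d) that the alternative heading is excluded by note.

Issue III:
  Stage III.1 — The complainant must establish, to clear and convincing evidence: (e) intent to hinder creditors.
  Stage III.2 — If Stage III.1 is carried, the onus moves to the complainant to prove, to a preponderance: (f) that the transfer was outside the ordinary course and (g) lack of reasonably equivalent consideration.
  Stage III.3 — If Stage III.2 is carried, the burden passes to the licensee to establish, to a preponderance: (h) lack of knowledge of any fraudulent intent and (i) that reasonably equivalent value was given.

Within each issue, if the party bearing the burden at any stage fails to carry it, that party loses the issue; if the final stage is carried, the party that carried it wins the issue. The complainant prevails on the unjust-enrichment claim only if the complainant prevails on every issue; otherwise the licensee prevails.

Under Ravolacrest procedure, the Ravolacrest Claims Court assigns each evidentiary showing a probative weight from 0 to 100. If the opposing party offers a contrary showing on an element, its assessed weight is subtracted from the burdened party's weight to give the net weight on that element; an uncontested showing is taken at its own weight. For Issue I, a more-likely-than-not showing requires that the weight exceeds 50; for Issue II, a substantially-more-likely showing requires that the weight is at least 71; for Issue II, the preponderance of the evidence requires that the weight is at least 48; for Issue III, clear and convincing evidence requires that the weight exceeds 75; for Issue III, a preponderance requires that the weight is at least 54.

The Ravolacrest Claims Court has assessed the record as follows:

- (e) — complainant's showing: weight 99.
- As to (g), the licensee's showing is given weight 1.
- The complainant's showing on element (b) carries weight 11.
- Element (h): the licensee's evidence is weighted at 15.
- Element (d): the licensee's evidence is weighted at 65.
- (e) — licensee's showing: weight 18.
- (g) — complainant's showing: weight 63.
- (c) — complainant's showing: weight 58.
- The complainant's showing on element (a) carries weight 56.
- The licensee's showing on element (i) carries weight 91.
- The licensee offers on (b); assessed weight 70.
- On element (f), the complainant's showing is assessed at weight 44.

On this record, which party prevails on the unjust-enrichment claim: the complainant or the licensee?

— Issue I —
Stage I.1 — burden on complainant; standard: a more-likely-than-not showing (weight exceeds 50).
    (a): 56 > 50 [met]
  The complainant carries Stage I.1; the licensee now bears the burden.
Stage I.2 — burden on licensee; standard: a more-likely-than-not showing (weight exceeds 50).
    (b): 70 − 11 = 59 > 50 [met]
  The licensee carries the last stage.
All stages carried — the licensee prevails on this issue.
— Issue II —
Stage II.1 — burden on complainant; standard: the preponderance of the evidence (weight is at least 48).
    (c): 58 ≥ 48 [met]
  Stage II.1 carried; the burden shifts to the licensee.
Stage II.2 — burden on licensee; standard: a substantially-more-likely showing (weight is at least 71).
    (d): 65 < 71 [not met]
  Stage II.2 not carried; the licensee fails its burden.
The analysis ends at Stage II.2; the complainant prevails on this issue.
— Issue III —
Stage III.1 (complainant, clear and convincing evidence, weight exceeds 75): (e) net 99−18=81 > 75 — meets.
  Stage III.1 carried; the burden remains with the complainant.
Stage III.2 (complainant, a preponderance, weight is at least 54): (f) 44 < 54 — fails; (g) net 63−1=62 ≥ 54 — meets.
  The complainant does not carry Stage III.2.
So the licensee prevails on this issue.
Per-issue: Issue I → licensee; Issue II → complainant; Issue III → licensee. The complainant must prevail on every issue; overall, the licensee prevails.

licensee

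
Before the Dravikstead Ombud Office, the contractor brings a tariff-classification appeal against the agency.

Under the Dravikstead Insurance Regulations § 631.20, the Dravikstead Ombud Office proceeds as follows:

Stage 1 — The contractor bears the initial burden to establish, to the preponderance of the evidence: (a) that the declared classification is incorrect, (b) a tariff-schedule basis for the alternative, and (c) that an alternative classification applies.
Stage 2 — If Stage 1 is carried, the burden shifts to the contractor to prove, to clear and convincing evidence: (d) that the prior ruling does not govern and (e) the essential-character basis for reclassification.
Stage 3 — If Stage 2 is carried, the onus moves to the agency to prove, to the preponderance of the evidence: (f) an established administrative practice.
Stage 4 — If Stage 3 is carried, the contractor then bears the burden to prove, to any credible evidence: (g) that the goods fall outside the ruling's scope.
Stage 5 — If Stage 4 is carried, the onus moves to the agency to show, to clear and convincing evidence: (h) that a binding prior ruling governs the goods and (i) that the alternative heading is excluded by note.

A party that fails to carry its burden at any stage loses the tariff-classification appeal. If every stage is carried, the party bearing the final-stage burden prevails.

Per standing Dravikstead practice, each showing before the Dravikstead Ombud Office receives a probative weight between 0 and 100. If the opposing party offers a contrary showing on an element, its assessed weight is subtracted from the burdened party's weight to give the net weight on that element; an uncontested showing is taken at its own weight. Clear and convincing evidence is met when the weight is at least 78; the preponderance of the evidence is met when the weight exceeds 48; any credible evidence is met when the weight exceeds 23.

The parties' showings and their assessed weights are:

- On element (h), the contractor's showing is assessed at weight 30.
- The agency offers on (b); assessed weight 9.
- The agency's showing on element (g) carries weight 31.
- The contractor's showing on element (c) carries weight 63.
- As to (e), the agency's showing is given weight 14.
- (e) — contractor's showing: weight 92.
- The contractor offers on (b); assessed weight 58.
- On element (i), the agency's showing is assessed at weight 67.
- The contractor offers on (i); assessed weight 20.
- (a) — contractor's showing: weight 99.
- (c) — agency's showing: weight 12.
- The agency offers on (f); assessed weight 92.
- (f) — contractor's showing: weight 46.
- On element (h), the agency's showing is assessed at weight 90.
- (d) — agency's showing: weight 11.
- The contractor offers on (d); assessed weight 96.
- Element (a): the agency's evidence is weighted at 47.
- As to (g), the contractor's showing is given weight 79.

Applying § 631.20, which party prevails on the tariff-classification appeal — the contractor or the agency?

contractor

At Stage 1 the contractor must meet the preponderance of the evidence (weight exceeds 48): on (a) the weight is 99 less the opposing 47 gives net 52, > 48, so (a) meets the standard; on (b) the weight is 58 less the opposing 9 gives net 49, which does exceed 48, so (b) meets the standard; on (c) the weight is 63 less the opposing 12 gives net 51, which does exceed 48, so (c) meets the standard.
  Stage 1 carried; the burden remains with the contractor.
At Stage 2 the contractor must meet clear and convincing evidence (weight is at least 78): on (d) the weight is 96 less the opposing 11 gives net 85, ≥ 78, so (d) meets the standard; on (e) the weight is 92 less the opposing 14 gives net 78, which does reach 78, so (e) meets the standard.
  All elements met. The burden passes to the agency.
At Stage 3 the agency must meet the preponderance of the evidence (weight exceeds 48): on (f) the weight is 92 less the opposing 46 gives net 46, ≤ 48, so (f) does not meet the standard.
  The agency does not carry Stage 3.
The analysis ends at Stage 3; the contractor prevails.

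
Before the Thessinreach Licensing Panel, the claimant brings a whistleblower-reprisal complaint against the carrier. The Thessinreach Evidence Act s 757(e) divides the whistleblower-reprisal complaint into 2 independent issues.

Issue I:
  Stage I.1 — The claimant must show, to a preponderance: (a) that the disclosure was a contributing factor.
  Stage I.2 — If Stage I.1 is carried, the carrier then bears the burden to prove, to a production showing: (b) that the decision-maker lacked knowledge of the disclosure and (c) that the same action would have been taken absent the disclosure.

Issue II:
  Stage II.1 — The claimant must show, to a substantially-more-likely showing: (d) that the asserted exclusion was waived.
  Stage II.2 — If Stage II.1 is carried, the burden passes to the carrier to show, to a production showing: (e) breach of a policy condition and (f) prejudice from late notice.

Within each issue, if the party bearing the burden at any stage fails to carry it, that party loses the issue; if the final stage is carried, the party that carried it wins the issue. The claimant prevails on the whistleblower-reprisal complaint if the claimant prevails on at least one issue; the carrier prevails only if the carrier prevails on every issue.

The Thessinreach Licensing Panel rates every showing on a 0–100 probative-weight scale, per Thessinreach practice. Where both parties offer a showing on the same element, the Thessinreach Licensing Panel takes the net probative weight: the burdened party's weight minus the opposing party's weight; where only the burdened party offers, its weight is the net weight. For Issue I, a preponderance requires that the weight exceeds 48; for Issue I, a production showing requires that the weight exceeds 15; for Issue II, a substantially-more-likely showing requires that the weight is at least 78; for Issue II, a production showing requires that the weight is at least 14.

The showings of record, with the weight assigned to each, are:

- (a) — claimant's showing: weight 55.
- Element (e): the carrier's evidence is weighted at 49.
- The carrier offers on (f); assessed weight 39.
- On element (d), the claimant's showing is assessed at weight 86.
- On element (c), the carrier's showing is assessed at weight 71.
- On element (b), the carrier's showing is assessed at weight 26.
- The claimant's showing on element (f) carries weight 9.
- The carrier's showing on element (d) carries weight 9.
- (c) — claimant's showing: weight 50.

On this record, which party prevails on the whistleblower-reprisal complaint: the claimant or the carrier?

carrier

— Issue I —
Stage I.1 (claimant, a preponderance, weight exceeds 48): (a) 55 > 48 — meets.
  Stage I.1 is satisfied; the onus moves to the carrier.
Stage I.2 (carrier, a production showing, weight exceeds 15): (b) 26 > 15 — meets; (c) net 71−50=21 > 15 — meets.
  The carrier carries the last stage.
All stages carried — the carrier prevails on this issue.
— Issue II —
Stage II.1 — burden on claimant; standard: a substantially-more-likely showing (weight is at least 78).
    (d): 86 − 9 = 77 < 78 [not met]
  Stage II.1 not carried; the claimant fails its burden.
The analysis ends at Stage II.1; the carrier prevails on this issue.
Per-issue: Issue I → carrier; Issue II → carrier. The claimant must prevail on at least one issue; overall, the carrier prevails.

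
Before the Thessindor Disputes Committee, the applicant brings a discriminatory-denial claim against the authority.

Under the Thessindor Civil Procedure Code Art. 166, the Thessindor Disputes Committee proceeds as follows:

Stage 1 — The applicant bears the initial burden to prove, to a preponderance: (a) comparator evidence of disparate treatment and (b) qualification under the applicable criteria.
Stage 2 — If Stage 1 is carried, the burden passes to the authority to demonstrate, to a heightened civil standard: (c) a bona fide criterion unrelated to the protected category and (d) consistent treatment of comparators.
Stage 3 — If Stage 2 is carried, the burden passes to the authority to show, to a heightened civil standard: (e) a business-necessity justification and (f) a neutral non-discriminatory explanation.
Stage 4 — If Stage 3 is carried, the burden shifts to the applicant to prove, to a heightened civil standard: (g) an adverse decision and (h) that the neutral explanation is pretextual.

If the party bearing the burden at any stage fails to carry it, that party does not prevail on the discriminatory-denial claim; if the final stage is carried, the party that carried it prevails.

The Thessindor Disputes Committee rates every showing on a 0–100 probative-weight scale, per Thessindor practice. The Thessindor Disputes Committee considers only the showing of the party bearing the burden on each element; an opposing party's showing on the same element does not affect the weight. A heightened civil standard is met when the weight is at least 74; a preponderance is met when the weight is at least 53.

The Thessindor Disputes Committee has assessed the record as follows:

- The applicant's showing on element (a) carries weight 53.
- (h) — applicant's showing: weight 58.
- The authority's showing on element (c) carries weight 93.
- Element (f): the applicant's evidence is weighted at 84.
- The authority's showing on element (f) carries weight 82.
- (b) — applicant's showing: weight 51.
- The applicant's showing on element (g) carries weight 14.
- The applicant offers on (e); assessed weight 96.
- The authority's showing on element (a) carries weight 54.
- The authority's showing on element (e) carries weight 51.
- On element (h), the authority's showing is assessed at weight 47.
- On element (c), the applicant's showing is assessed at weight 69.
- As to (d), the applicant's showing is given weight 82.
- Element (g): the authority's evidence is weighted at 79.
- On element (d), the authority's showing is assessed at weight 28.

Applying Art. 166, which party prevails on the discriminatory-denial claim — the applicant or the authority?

authority

Stage 1 (applicant, a preponderance, weight is at least 53): (a) 53 (authority's 54 disregarded) ≥ 53 — meets; (b) 51 < 53 — fails.
  The applicant does not carry Stage 1.
The authority prevails.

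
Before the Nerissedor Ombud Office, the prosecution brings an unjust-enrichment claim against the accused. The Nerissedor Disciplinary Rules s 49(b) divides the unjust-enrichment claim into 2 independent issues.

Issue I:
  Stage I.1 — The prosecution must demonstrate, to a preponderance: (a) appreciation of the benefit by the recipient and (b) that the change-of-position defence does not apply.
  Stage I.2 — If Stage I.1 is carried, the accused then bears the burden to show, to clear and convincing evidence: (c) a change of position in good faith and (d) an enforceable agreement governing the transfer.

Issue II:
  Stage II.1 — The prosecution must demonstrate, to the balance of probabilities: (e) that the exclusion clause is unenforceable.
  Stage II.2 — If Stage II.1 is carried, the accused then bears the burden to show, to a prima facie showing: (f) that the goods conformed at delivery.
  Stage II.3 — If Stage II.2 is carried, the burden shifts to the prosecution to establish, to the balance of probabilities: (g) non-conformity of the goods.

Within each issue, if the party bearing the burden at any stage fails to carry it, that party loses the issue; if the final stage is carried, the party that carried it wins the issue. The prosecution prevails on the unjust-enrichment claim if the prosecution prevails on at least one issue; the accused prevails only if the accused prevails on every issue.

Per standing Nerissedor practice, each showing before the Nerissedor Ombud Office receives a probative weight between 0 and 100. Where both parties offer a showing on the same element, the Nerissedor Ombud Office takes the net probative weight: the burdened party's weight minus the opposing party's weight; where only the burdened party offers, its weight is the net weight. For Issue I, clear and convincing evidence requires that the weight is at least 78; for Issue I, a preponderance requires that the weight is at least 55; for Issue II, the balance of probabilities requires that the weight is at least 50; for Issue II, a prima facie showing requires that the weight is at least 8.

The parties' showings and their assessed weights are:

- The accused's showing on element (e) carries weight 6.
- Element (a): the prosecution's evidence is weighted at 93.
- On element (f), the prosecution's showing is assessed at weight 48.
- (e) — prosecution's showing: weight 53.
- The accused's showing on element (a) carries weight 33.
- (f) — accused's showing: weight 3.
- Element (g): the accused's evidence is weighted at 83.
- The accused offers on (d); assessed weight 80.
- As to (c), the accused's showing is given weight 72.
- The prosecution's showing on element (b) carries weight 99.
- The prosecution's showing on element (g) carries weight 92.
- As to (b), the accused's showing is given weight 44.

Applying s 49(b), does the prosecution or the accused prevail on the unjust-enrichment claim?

prosecution

— Issue I —
Stage I.1 (prosecution, a preponderance, weight is at least 55): (a) net 93−33=60 ≥ 55 — meets; (b) net 99−44=55 ≥ 55 — meets.
  The prosecution carries Stage I.1; the accused now bears the burden.
Stage I.2 (accused, clear and convincing evidence, weight is at least 78): (c) 72 < 78 — fails; (d) 80 ≥ 78 — meets.
  The accused does not carry Stage I.2.
So the prosecution prevails on this issue.
— Issue II —
Stage II.1 (prosecution, the balance of probabilities, weight is at least 50): (e) net 53−6=47 < 50 — fails.
  Not every element is met, so the prosecution fails to carry Stage II.1.
The analysis ends at Stage II.1; the accused prevails on this issue.
Per-issue: Issue I → prosecution; Issue II → accused. The prosecution must prevail on at least one issue; overall, the prosecution prevails.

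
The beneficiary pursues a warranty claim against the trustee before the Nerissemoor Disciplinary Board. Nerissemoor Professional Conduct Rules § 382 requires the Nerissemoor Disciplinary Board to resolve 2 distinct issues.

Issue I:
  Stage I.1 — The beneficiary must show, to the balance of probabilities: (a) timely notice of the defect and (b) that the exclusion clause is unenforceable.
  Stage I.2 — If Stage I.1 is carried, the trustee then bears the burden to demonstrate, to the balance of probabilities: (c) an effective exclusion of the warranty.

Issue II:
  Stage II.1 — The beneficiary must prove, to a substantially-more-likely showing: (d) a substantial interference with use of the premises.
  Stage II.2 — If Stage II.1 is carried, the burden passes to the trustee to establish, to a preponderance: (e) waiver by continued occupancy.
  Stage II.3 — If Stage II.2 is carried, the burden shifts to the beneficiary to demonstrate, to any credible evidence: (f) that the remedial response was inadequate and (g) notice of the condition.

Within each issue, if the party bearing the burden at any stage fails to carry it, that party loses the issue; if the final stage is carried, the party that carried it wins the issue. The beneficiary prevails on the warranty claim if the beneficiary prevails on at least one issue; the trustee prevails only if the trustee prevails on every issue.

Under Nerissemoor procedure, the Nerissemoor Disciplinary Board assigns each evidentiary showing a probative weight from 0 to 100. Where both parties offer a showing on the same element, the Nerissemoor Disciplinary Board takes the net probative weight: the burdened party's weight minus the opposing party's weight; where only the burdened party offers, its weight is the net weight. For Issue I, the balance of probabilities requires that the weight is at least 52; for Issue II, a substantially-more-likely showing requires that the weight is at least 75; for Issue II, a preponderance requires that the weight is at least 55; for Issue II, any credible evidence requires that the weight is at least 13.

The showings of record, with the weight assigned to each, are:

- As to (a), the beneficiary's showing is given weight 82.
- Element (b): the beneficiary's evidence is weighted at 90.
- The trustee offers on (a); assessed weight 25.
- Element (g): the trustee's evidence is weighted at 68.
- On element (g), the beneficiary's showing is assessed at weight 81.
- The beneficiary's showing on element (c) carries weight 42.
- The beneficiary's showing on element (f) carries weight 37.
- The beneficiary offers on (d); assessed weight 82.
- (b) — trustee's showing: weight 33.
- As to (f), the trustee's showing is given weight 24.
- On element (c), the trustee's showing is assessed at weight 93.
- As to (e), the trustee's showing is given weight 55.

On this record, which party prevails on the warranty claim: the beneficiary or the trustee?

beneficiary

— Issue I —
At Stage I.1 the beneficiary must meet the balance of probabilities (weight is at least 52): on (a) the weight is 82 less the opposing 25 gives net 57, which does reach 52, so (a) meets the standard; on (b) the weight is 90 less the opposing 33 gives net 57, ≥ 52, so (b) meets the standard.
  All elements met. The burden passes to the trustee.
At Stage I.2 the trustee must meet the balance of probabilities (weight is at least 52): on (c) the weight is 93 less the opposing 42 gives net 51, < 52, so (c) does not meet the standard.
  The trustee does not carry Stage I.2.
The beneficiary prevails on this issue.
— Issue II —
Stage II.1 (beneficiary, a substantially-more-likely showing, weight is at least 75): (d) 82 ≥ 75 — meets.
  The beneficiary carries Stage II.1; the trustee now bears the burden.
Stage II.2 (trustee, a preponderance, weight is at least 55): (e) 55 ≥ 55 — meets.
  Stage II.2 is satisfied; the onus moves to the beneficiary.
Stage II.3 (beneficiary, any credible evidence, weight is at least 13): (f) net 37−24=13 ≥ 13 — meets; (g) net 81−68=13 ≥ 13 — meets.
  Stage II.3 carried; the final stage is satisfied.
All stages carried — the beneficiary prevails on this issue.
Per-issue: Issue I → beneficiary; Issue II → beneficiary. The beneficiary must prevail on at least one issue; overall, the beneficiary prevails.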